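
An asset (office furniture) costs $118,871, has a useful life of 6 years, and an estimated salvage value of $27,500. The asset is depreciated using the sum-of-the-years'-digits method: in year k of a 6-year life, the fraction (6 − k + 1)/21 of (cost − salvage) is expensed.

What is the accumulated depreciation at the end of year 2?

$47,861

Depreciable base = $118,871 − $27,500 = $91,371.
Sum of the years' digits = 6+5+4+3+2+1 = 21.
Year 1: $91,371 × 6/21 = $26,106. Book value $92,765.
Year 2: $91,371 × 5/21 = $21,755. Book value $71,010.
Accumulated through year 2 = $118,871 − $71,010 = $47,861.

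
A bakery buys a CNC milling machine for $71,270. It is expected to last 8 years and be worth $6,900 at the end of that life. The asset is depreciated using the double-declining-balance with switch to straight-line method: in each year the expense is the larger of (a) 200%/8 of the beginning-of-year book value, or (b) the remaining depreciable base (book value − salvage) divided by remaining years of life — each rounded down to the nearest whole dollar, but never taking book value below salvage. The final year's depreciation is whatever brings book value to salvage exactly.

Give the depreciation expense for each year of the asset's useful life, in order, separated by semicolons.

$17,817; $13,363; $10,022; $7,517; $5,637; $4,228; $3,171; $2,615

Depreciable base = $71,270 − $6,900 = $64,370.
Year 1: DB = ⌊$71,270 × 200%/8⌋ = $17,817; SL = ⌊$64,370/8⌋ = $8,046 → take DB $17,817. Book value $53,453.
Year 2: DB = ⌊$53,453 × 200%/8⌋ = $13,363; SL = ⌊$46,553/7⌋ = $6,650 → take DB $13,363. Book value $40,090.
Year 3: DB = ⌊$40,090 × 200%/8⌋ = $10,022; SL = ⌊$33,190/6⌋ = $5,531 → take DB $10,022. Book value $30,068.
Year 4: DB = ⌊$30,068 × 200%/8⌋ = $7,517; SL = ⌊$23,168/5⌋ = $4,633 → take DB $7,517. Book value $22,551.
Year 5: DB = ⌊$22,551 × 200%/8⌋ = $5,637; SL = ⌊$15,651/4⌋ = $3,912 → take DB $5,637. Book value $16,914.
Year 6: DB = ⌊$16,914 × 200%/8⌋ = $4,228; SL = ⌊$10,014/3⌋ = $3,338 → take DB $4,228. Book value $12,686.
Year 7: DB = ⌊$12,686 × 200%/8⌋ = $3,171; SL = ⌊$5,786/2⌋ = $2,893 → take DB $3,171. Book value $9,515.
Year 8 (final): $9,515 − $6,900 = $2,615. Book value $6,900.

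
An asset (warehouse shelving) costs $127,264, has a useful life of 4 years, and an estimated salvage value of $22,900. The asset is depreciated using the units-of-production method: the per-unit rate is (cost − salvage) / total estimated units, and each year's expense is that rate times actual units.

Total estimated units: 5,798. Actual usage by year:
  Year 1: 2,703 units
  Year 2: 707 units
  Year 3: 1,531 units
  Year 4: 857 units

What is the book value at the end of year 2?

$65,884

Depreciable base = $127,264 − $22,900 = $104,364.
Rate = $104,364 / 5,798 units = $18 per unit.
Year 1: 2,703 × $18 = $48,654. Book value $78,610.
Year 2: 707 × $18 = $12,726. Book value $65,884.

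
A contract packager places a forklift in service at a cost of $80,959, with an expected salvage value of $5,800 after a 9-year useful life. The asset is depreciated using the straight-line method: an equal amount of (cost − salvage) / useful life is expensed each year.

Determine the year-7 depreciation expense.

$8,351

Depreciable base = $80,959 − $5,800 = $75,159.
Annual expense = $75,159 / 9 = $8,351.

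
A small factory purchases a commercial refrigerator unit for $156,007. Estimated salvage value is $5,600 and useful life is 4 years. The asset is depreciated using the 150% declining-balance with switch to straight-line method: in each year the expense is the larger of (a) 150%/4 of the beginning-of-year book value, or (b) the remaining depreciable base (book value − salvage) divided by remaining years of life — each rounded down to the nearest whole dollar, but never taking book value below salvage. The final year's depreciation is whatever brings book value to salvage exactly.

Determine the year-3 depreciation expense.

Depreciable base = $156,007 − $5,600 = $150,407.
Year 1: DB = ⌊$156,007 × 150%/4⌋ = $58,502; SL = ⌊$150,407/4⌋ = $37,601 → take DB $58,502. Book value $97,505.
Year 2: DB = ⌊$97,505 × 150%/4⌋ = $36,564; SL = ⌊$91,905/3⌋ = $30,635 → take DB $36,564. Book value $60,941.
Year 3: DB = ⌊$60,941 × 150%/4⌋ = $22,852; SL = ⌊$55,341/2⌋ = $27,670 → take SL $27,670. Book value $33,271.

$27,670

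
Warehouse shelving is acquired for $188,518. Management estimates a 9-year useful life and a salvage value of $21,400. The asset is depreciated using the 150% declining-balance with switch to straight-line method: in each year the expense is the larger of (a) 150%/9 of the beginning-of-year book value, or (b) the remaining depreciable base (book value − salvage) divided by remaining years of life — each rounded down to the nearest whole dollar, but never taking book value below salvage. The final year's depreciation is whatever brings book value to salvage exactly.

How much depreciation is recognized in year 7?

Depreciable base = $188,518 − $21,400 = $167,118.
Year 1: DB = ⌊$188,518 × 150%/9⌋ = $31,419; SL = ⌊$167,118/9⌋ = $18,568 → take DB $31,419. Book value $157,099.
Year 2: DB = ⌊$157,099 × 150%/9⌋ = $26,183; SL = ⌊$135,699/8⌋ = $16,962 → take DB $26,183. Book value $130,916.
Year 3: DB = ⌊$130,916 × 150%/9⌋ = $21,819; SL = ⌊$109,516/7⌋ = $15,645 → take DB $21,819. Book value $109,097.
Year 4: DB = ⌊$109,097 × 150%/9⌋ = $18,182; SL = ⌊$87,697/6⌋ = $14,616 → take DB $18,182. Book value $90,915.
Year 5: DB = ⌊$90,915 × 150%/9⌋ = $15,152; SL = ⌊$69,515/5⌋ = $13,903 → take DB $15,152. Book value $75,763.
Year 6: DB = ⌊$75,763 × 150%/9⌋ = $12,627; SL = ⌊$54,363/4⌋ = $13,590 → take SL $13,590. Book value $62,173.
Year 7: DB = ⌊$62,173 × 150%/9⌋ = $10,362; SL = ⌊$40,773/3⌋ = $13,591 → take SL $13,591. Book value $48,582.

$13,591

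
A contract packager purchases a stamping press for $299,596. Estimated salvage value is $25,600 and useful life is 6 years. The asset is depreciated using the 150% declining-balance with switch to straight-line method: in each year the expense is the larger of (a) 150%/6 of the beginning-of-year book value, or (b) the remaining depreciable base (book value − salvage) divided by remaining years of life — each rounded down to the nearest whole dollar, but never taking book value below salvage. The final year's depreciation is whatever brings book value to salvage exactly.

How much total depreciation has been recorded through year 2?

Depreciable base = $299,596 − $25,600 = $273,996.
Year 1: DB = ⌊$299,596 × 150%/6⌋ = $74,899; SL = ⌊$273,996/6⌋ = $45,666 → take DB $74,899. Book value $224,697.
Year 2: DB = ⌊$224,697 × 150%/6⌋ = $56,174; SL = ⌊$199,097/5⌋ = $39,819 → take DB $56,174. Book value $168,523.
Accumulated through year 2 = $299,596 − $168,523 = $131,073.

$131,073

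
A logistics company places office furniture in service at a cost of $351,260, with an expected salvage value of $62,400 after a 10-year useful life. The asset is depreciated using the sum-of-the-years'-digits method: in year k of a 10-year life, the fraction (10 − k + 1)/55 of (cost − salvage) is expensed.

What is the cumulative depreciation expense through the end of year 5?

$210,080

Depreciable base = $351,260 − $62,400 = $288,860.
Sum of the years' digits = 10+9+8+7+6+5+4+3+2+1 = 55.
Year 1: $288,860 × 10/55 = $52,520. Book value $298,740.
Year 2: $288,860 × 9/55 = $47,268. Book value $251,472.
Year 3: $288,860 × 8/55 = $42,016. Book value $209,456.
Year 4: $288,860 × 7/55 = $36,764. Book value $172,692.
Year 5: $288,860 × 6/55 = $31,512. Book value $141,180.
Accumulated through year 5 = $351,260 − $141,180 = $210,080.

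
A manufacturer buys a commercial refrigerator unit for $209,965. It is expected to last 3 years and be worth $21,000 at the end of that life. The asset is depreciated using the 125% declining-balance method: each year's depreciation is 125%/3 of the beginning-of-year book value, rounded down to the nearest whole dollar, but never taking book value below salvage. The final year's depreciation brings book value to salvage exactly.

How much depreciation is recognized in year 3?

Depreciable base = $209,965 − $21,000 = $188,965.
Year 1: ⌊$209,965 × 125%/3⌋ = $87,485. Book value $122,480.
Year 2: ⌊$122,480 × 125%/3⌋ = $51,033. Book value $71,447.
Year 3 (final): $71,447 − $21,000 = $50,447. Book value $21,000.

$50,447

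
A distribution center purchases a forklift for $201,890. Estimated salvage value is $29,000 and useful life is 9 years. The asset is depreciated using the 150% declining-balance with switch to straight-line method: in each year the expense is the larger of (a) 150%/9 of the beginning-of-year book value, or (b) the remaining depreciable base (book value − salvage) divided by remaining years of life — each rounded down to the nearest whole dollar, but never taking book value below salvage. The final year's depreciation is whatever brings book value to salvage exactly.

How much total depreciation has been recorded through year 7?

Depreciable base = $201,890 − $29,000 = $172,890.
Year 1: DB = ⌊$201,890 × 150%/9⌋ = $33,648; SL = ⌊$172,890/9⌋ = $19,210 → take DB $33,648. Book value $168,242.
Year 2: DB = ⌊$168,242 × 150%/9⌋ = $28,040; SL = ⌊$139,242/8⌋ = $17,405 → take DB $28,040. Book value $140,202.
Year 3: DB = ⌊$140,202 × 150%/9⌋ = $23,367; SL = ⌊$111,202/7⌋ = $15,886 → take DB $23,367. Book value $116,835.
Year 4: DB = ⌊$116,835 × 150%/9⌋ = $19,472; SL = ⌊$87,835/6⌋ = $14,639 → take DB $19,472. Book value $97,363.
Year 5: DB = ⌊$97,363 × 150%/9⌋ = $16,227; SL = ⌊$68,363/5⌋ = $13,672 → take DB $16,227. Book value $81,136.
Year 6: DB = ⌊$81,136 × 150%/9⌋ = $13,522; SL = ⌊$52,136/4⌋ = $13,034 → take DB $13,522. Book value $67,614.
Year 7: DB = ⌊$67,614 × 150%/9⌋ = $11,269; SL = ⌊$38,614/3⌋ = $12,871 → take SL $12,871. Book value $54,743.
Accumulated through year 7 = $201,890 − $54,743 = $147,147.

$147,147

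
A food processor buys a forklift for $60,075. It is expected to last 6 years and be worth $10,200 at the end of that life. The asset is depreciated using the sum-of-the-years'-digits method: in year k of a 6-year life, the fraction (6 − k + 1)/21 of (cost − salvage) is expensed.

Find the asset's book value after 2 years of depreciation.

Depreciable base = $60,075 − $10,200 = $49,875.
Sum of the years' digits = 6+5+4+3+2+1 = 21.
Year 1: $49,875 × 6/21 = $14,250. Book value $45,825.
Year 2: $49,875 × 5/21 = $11,875. Book value $33,950.

$33,950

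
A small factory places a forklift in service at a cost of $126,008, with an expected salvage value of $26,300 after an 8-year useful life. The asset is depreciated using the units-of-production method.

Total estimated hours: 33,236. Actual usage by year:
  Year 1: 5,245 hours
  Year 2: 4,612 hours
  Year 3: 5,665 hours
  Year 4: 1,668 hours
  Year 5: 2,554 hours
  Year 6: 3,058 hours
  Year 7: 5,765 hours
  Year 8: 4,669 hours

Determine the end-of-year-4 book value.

$74,438

Depreciable base = $126,008 − $26,300 = $99,708.
Rate = $99,708 / 33,236 hours = $3 per hour.
Year 1: 5,245 × $3 = $15,735. Book value $110,273.
Year 2: 4,612 × $3 = $13,836. Book value $96,437.
Year 3: 5,665 × $3 = $16,995. Book value $79,442.
Year 4: 1,668 × $3 = $5,004. Book value $74,438.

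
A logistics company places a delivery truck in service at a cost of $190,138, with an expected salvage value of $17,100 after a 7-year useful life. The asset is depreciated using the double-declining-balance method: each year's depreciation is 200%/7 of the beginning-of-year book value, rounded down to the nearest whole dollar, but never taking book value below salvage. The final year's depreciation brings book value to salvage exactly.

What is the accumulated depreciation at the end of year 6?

$164,885

Depreciable base = $190,138 − $17,100 = $173,038.
Year 1: ⌊$190,138 × 200%/7⌋ = $54,325. Book value $135,813.
Year 2: ⌊$135,813 × 200%/7⌋ = $38,803. Book value $97,010.
Year 3: ⌊$97,010 × 200%/7⌋ = $27,717. Book value $69,293.
Year 4: ⌊$69,293 × 200%/7⌋ = $19,798. Book value $49,495.
Year 5: ⌊$49,495 × 200%/7⌋ = $14,141. Book value $35,354.
Year 6: ⌊$35,354 × 200%/7⌋ = $10,101. Book value $25,253.
Accumulated through year 6 = $190,138 − $25,253 = $164,885.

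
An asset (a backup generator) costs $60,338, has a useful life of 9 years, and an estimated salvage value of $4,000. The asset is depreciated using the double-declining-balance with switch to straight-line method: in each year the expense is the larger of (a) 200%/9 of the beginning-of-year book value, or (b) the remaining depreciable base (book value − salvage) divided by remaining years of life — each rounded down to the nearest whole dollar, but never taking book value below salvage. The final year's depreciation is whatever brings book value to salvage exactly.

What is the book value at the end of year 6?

Depreciable base = $60,338 − $4,000 = $56,338.
Year 1: DB = ⌊$60,338 × 200%/9⌋ = $13,408; SL = ⌊$56,338/9⌋ = $6,259 → take DB $13,408. Book value $46,930.
Year 2: DB = ⌊$46,930 × 200%/9⌋ = $10,428; SL = ⌊$42,930/8⌋ = $5,366 → take DB $10,428. Book value $36,502.
Year 3: DB = ⌊$36,502 × 200%/9⌋ = $8,111; SL = ⌊$32,502/7⌋ = $4,643 → take DB $8,111. Book value $28,391.
Year 4: DB = ⌊$28,391 × 200%/9⌋ = $6,309; SL = ⌊$24,391/6⌋ = $4,065 → take DB $6,309. Book value $22,082.
Year 5: DB = ⌊$22,082 × 200%/9⌋ = $4,907; SL = ⌊$18,082/5⌋ = $3,616 → take DB $4,907. Book value $17,175.
Year 6: DB = ⌊$17,175 × 200%/9⌋ = $3,816; SL = ⌊$13,175/4⌋ = $3,293 → take DB $3,816. Book value $13,359.

$13,359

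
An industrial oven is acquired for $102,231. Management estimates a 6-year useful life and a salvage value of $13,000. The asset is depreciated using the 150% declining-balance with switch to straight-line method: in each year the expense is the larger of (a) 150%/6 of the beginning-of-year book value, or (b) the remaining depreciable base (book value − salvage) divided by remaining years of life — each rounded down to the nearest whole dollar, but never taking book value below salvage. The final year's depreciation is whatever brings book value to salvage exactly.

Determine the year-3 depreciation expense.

Depreciable base = $102,231 − $13,000 = $89,231.
Year 1: DB = ⌊$102,231 × 150%/6⌋ = $25,557; SL = ⌊$89,231/6⌋ = $14,871 → take DB $25,557. Book value $76,674.
Year 2: DB = ⌊$76,674 × 150%/6⌋ = $19,168; SL = ⌊$63,674/5⌋ = $12,734 → take DB $19,168. Book value $57,506.
Year 3: DB = ⌊$57,506 × 150%/6⌋ = $14,376; SL = ⌊$44,506/4⌋ = $11,126 → take DB $14,376. Book value $43,130.

$14,376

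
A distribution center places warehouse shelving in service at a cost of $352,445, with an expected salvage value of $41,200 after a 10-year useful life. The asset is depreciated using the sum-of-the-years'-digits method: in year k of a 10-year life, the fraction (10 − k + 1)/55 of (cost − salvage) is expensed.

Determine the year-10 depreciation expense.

Depreciable base = $352,445 − $41,200 = $311,245.
Sum of the years' digits = 10+9+8+7+6+5+4+3+2+1 = 55.
Year 1: $311,245 × 10/55 = $56,590. Book value $295,855.
Year 2: $311,245 × 9/55 = $50,931. Book value $244,924.
Year 3: $311,245 × 8/55 = $45,272. Book value $199,652.
Year 4: $311,245 × 7/55 = $39,613. Book value $160,039.
Year 5: $311,245 × 6/55 = $33,954. Book value $126,085.
Year 6: $311,245 × 5/55 = $28,295. Book value $97,790.
Year 7: $311,245 × 4/55 = $22,636. Book value $75,154.
Year 8: $311,245 × 3/55 = $16,977. Book value $58,177.
Year 9: $311,245 × 2/55 = $11,318. Book value $46,859.
Year 10: $311,245 × 1/55 = $5,659. Book value $41,200.

$5,659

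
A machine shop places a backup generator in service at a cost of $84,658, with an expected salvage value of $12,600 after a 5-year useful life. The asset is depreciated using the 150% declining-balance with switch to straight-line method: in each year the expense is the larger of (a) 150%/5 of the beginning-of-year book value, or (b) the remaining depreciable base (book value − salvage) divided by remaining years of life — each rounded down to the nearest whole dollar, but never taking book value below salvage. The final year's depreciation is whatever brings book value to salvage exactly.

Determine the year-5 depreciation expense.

$7,728

Depreciable base = $84,658 − $12,600 = $72,058.
Year 1: DB = ⌊$84,658 × 150%/5⌋ = $25,397; SL = ⌊$72,058/5⌋ = $14,411 → take DB $25,397. Book value $59,261.
Year 2: DB = ⌊$59,261 × 150%/5⌋ = $17,778; SL = ⌊$46,661/4⌋ = $11,665 → take DB $17,778. Book value $41,483.
Year 3: DB = ⌊$41,483 × 150%/5⌋ = $12,444; SL = ⌊$28,883/3⌋ = $9,627 → take DB $12,444. Book value $29,039.
Year 4: DB = ⌊$29,039 × 150%/5⌋ = $8,711; SL = ⌊$16,439/2⌋ = $8,219 → take DB $8,711. Book value $20,328.
Year 5 (final): $20,328 − $12,600 = $7,728. Book value $12,600.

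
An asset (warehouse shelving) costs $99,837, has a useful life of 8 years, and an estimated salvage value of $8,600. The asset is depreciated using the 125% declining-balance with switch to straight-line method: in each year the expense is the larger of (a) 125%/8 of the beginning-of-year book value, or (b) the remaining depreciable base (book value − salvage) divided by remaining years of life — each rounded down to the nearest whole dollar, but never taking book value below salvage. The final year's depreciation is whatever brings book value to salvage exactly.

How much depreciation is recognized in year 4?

$10,274

Depreciable base = $99,837 − $8,600 = $91,237.
Year 1: DB = ⌊$99,837 × 125%/8⌋ = $15,599; SL = ⌊$91,237/8⌋ = $11,404 → take DB $15,599. Book value $84,238.
Year 2: DB = ⌊$84,238 × 125%/8⌋ = $13,162; SL = ⌊$75,638/7⌋ = $10,805 → take DB $13,162. Book value $71,076.
Year 3: DB = ⌊$71,076 × 125%/8⌋ = $11,105; SL = ⌊$62,476/6⌋ = $10,412 → take DB $11,105. Book value $59,971.
Year 4: DB = ⌊$59,971 × 125%/8⌋ = $9,370; SL = ⌊$51,371/5⌋ = $10,274 → take SL $10,274. Book value $49,697.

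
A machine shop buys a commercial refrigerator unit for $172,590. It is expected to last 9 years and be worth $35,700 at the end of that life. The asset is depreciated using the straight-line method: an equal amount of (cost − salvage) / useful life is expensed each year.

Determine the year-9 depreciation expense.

$15,210

Depreciable base = $172,590 − $35,700 = $136,890.
Annual expense = $136,890 / 9 = $15,210.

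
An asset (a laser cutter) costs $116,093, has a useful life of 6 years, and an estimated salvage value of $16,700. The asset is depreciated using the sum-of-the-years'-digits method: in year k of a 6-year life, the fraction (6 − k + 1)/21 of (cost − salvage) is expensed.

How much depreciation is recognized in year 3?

Depreciable base = $116,093 − $16,700 = $99,393.
Sum of the years' digits = 6+5+4+3+2+1 = 21.
Year 1: $99,393 × 6/21 = $28,398. Book value $87,695.
Year 2: $99,393 × 5/21 = $23,665. Book value $64,030.
Year 3: $99,393 × 4/21 = $18,932. Book value $45,098.

$18,932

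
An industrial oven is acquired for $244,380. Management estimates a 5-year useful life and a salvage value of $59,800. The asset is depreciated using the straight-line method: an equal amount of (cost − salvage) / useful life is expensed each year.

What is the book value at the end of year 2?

$170,548

Depreciable base = $244,380 − $59,800 = $184,580.
Annual expense = $184,580 / 5 = $36,916.
End of year 1: book value $207,464.
End of year 2: book value $170,548.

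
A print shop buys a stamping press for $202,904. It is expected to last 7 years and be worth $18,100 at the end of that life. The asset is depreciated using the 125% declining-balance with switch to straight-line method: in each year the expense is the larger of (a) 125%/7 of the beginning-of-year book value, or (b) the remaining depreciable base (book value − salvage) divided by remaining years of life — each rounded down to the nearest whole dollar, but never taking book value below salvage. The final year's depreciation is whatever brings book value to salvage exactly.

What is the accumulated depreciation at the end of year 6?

Depreciable base = $202,904 − $18,100 = $184,804.
Year 1: DB = ⌊$202,904 × 125%/7⌋ = $36,232; SL = ⌊$184,804/7⌋ = $26,400 → take DB $36,232. Book value $166,672.
Year 2: DB = ⌊$166,672 × 125%/7⌋ = $29,762; SL = ⌊$148,572/6⌋ = $24,762 → take DB $29,762. Book value $136,910.
Year 3: DB = ⌊$136,910 × 125%/7⌋ = $24,448; SL = ⌊$118,810/5⌋ = $23,762 → take DB $24,448. Book value $112,462.
Year 4: DB = ⌊$112,462 × 125%/7⌋ = $20,082; SL = ⌊$94,362/4⌋ = $23,590 → take SL $23,590. Book value $88,872.
Year 5: DB = ⌊$88,872 × 125%/7⌋ = $15,870; SL = ⌊$70,772/3⌋ = $23,590 → take SL $23,590. Book value $65,282.
Year 6: DB = ⌊$65,282 × 125%/7⌋ = $11,657; SL = ⌊$47,182/2⌋ = $23,591 → take SL $23,591. Book value $41,691.
Accumulated through year 6 = $202,904 − $41,691 = $161,213.

$161,213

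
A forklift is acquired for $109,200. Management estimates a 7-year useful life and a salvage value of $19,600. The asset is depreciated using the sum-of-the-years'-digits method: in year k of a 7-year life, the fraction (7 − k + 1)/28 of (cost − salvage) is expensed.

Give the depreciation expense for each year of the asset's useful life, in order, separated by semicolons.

$22,400; $19,200; $16,000; $12,800; $9,600; $6,400; $3,200

Depreciable base = $109,200 − $19,600 = $89,600.
Sum of the years' digits = 7+6+5+4+3+2+1 = 28.
Year 1: $89,600 × 7/28 = $22,400. Book value $86,800.
Year 2: $89,600 × 6/28 = $19,200. Book value $67,600.
Year 3: $89,600 × 5/28 = $16,000. Book value $51,600.
Year 4: $89,600 × 4/28 = $12,800. Book value $38,800.
Year 5: $89,600 × 3/28 = $9,600. Book value $29,200.
Year 6: $89,600 × 2/28 = $6,400. Book value $22,800.
Year 7: $89,600 × 1/28 = $3,200. Book value $19,600.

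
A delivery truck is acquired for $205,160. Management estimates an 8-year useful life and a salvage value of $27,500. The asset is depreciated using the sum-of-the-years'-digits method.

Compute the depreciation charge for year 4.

Depreciable base = $205,160 − $27,500 = $177,660.
Sum of the years' digits = 8+7+6+5+4+3+2+1 = 36.
Year 1: $177,660 × 8/36 = $39,480. Book value $165,680.
Year 2: $177,660 × 7/36 = $34,545. Book value $131,135.
Year 3: $177,660 × 6/36 = $29,610. Book value $101,525.
Year 4: $177,660 × 5/36 = $24,675. Book value $76,850.

$24,675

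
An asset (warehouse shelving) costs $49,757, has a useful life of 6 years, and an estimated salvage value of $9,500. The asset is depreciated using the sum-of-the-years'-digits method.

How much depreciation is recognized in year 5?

$3,834

Depreciable base = $49,757 − $9,500 = $40,257.
Sum of the years' digits = 6+5+4+3+2+1 = 21.
Year 1: $40,257 × 6/21 = $11,502. Book value $38,255.
Year 2: $40,257 × 5/21 = $9,585. Book value $28,670.
Year 3: $40,257 × 4/21 = $7,668. Book value $21,002.
Year 4: $40,257 × 3/21 = $5,751. Book value $15,251.
Year 5: $40,257 × 2/21 = $3,834. Book value $11,417.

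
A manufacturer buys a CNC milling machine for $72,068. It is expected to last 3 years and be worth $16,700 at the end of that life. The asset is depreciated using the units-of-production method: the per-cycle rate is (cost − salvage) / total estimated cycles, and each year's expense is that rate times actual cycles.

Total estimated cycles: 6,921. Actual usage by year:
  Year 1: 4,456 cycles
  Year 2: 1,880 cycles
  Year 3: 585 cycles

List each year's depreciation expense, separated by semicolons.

Depreciable base = $72,068 − $16,700 = $55,368.
Rate = $55,368 / 6,921 cycles = $8 per cycle.
Year 1: 4,456 × $8 = $35,648. Book value $36,420.
Year 2: 1,880 × $8 = $15,040. Book value $21,380.
Year 3: 585 × $8 = $4,680. Book value $16,700.

$35,648; $15,040; $4,680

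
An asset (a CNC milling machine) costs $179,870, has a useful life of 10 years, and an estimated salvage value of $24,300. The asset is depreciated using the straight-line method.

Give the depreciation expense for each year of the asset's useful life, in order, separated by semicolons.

$15,557; $15,557; $15,557; $15,557; $15,557; $15,557; $15,557; $15,557; $15,557; $15,557

Depreciable base = $179,870 − $24,300 = $155,570.
Annual expense = $155,570 / 10 = $15,557.
End of year 1: book value $164,313.
End of year 2: book value $148,756.
End of year 3: book value $133,199.
End of year 4: book value $117,642.
End of year 5: book value $102,085.
End of year 6: book value $86,528.
End of year 7: book value $70,971.
End of year 8: book value $55,414.
End of year 9: book value $39,857.
End of year 10: book value $24,300.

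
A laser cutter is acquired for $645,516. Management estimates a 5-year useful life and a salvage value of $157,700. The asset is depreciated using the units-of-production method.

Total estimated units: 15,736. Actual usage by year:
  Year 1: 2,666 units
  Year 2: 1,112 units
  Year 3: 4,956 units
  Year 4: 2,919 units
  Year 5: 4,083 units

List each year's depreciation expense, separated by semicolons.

Depreciable base = $645,516 − $157,700 = $487,816.
Rate = $487,816 / 15,736 units = $31 per unit.
Year 1: 2,666 × $31 = $82,646. Book value $562,870.
Year 2: 1,112 × $31 = $34,472. Book value $528,398.
Year 3: 4,956 × $31 = $153,636. Book value $374,762.
Year 4: 2,919 × $31 = $90,489. Book value $284,273.
Year 5: 4,083 × $31 = $126,573. Book value $157,700.

$82,646; $34,472; $153,636; $90,489; $126,573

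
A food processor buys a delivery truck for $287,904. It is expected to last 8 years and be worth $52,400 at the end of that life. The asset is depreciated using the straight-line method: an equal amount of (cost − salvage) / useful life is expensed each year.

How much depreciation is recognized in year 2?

$29,438

Depreciable base = $287,904 − $52,400 = $235,504.
Annual expense = $235,504 / 8 = $29,438.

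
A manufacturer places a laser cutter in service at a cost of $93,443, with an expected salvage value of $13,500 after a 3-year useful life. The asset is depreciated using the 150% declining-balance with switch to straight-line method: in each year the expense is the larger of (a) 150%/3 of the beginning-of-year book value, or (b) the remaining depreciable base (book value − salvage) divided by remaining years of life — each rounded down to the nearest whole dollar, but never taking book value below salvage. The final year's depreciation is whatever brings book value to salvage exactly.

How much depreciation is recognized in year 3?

$9,861

Depreciable base = $93,443 − $13,500 = $79,943.
Year 1: DB = ⌊$93,443 × 150%/3⌋ = $46,721; SL = ⌊$79,943/3⌋ = $26,647 → take DB $46,721. Book value $46,722.
Year 2: DB = ⌊$46,722 × 150%/3⌋ = $23,361; SL = ⌊$33,222/2⌋ = $16,611 → take DB $23,361. Book value $23,361.
Year 3 (final): $23,361 − $13,500 = $9,861. Book value $13,500.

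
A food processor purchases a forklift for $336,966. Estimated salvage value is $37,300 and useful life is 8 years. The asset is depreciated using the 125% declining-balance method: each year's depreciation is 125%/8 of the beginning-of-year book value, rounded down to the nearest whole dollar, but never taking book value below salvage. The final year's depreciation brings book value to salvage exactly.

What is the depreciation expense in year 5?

Depreciable base = $336,966 − $37,300 = $299,666.
Year 1: ⌊$336,966 × 125%/8⌋ = $52,650. Book value $284,316.
Year 2: ⌊$284,316 × 125%/8⌋ = $44,424. Book value $239,892.
Year 3: ⌊$239,892 × 125%/8⌋ = $37,483. Book value $202,409.
Year 4: ⌊$202,409 × 125%/8⌋ = $31,626. Book value $170,783.
Year 5: ⌊$170,783 × 125%/8⌋ = $26,684. Book value $144,099.

$26,684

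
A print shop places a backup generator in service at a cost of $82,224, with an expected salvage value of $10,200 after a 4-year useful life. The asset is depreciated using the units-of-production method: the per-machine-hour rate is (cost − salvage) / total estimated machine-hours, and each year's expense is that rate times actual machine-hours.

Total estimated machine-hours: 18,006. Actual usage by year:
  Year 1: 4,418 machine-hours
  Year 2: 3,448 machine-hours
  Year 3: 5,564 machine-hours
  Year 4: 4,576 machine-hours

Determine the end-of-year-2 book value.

Depreciable base = $82,224 − $10,200 = $72,024.
Rate = $72,024 / 18,006 machine-hours = $4 per machine-hour.
Year 1: 4,418 × $4 = $17,672. Book value $64,552.
Year 2: 3,448 × $4 = $13,792. Book value $50,760.

$50,760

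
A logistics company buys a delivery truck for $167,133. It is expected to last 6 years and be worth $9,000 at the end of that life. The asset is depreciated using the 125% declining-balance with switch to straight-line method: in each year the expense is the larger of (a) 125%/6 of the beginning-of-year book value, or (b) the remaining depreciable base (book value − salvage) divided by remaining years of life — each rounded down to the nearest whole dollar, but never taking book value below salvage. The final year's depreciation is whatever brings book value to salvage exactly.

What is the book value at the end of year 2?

Depreciable base = $167,133 − $9,000 = $158,133.
Year 1: DB = ⌊$167,133 × 125%/6⌋ = $34,819; SL = ⌊$158,133/6⌋ = $26,355 → take DB $34,819. Book value $132,314.
Year 2: DB = ⌊$132,314 × 125%/6⌋ = $27,565; SL = ⌊$123,314/5⌋ = $24,662 → take DB $27,565. Book value $104,749.

$104,749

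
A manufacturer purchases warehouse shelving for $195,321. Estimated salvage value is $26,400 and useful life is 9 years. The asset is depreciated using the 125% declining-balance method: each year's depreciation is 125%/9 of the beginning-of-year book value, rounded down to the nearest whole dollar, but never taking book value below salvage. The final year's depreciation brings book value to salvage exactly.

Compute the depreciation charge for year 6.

$12,844

Depreciable base = $195,321 − $26,400 = $168,921.
Year 1: ⌊$195,321 × 125%/9⌋ = $27,127. Book value $168,194.
Year 2: ⌊$168,194 × 125%/9⌋ = $23,360. Book value $144,834.
Year 3: ⌊$144,834 × 125%/9⌋ = $20,115. Book value $124,719.
Year 4: ⌊$124,719 × 125%/9⌋ = $17,322. Book value $107,397.
Year 5: ⌊$107,397 × 125%/9⌋ = $14,916. Book value $92,481.
Year 6: ⌊$92,481 × 125%/9⌋ = $12,844. Book value $79,637.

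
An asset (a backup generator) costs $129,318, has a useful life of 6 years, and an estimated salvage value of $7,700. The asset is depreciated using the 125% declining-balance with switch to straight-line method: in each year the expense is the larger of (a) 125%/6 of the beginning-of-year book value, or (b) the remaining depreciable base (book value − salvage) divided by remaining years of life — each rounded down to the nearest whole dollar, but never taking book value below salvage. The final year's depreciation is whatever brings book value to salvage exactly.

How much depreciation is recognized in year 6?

Depreciable base = $129,318 − $7,700 = $121,618.
Year 1: DB = ⌊$129,318 × 125%/6⌋ = $26,941; SL = ⌊$121,618/6⌋ = $20,269 → take DB $26,941. Book value $102,377.
Year 2: DB = ⌊$102,377 × 125%/6⌋ = $21,328; SL = ⌊$94,677/5⌋ = $18,935 → take DB $21,328. Book value $81,049.
Year 3: DB = ⌊$81,049 × 125%/6⌋ = $16,885; SL = ⌊$73,349/4⌋ = $18,337 → take SL $18,337. Book value $62,712.
Year 4: DB = ⌊$62,712 × 125%/6⌋ = $13,065; SL = ⌊$55,012/3⌋ = $18,337 → take SL $18,337. Book value $44,375.
Year 5: DB = ⌊$44,375 × 125%/6⌋ = $9,244; SL = ⌊$36,675/2⌋ = $18,337 → take SL $18,337. Book value $26,038.
Year 6 (final): $26,038 − $7,700 = $18,338. Book value $7,700.

$18,338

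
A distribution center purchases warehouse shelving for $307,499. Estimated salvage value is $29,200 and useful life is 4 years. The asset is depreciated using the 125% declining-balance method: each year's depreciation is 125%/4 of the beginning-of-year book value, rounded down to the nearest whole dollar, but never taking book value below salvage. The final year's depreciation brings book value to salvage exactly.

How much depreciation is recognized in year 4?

Depreciable base = $307,499 − $29,200 = $278,299.
Year 1: ⌊$307,499 × 125%/4⌋ = $96,093. Book value $211,406.
Year 2: ⌊$211,406 × 125%/4⌋ = $66,064. Book value $145,342.
Year 3: ⌊$145,342 × 125%/4⌋ = $45,419. Book value $99,923.
Year 4 (final): $99,923 − $29,200 = $70,723. Book value $29,200.

$70,723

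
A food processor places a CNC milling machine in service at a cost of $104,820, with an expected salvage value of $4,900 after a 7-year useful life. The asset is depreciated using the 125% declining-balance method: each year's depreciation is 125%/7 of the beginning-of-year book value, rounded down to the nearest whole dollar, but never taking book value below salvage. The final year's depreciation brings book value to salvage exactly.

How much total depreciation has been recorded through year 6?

$72,618

Depreciable base = $104,820 − $4,900 = $99,920.
Year 1: ⌊$104,820 × 125%/7⌋ = $18,717. Book value $86,103.
Year 2: ⌊$86,103 × 125%/7⌋ = $15,375. Book value $70,728.
Year 3: ⌊$70,728 × 125%/7⌋ = $12,630. Book value $58,098.
Year 4: ⌊$58,098 × 125%/7⌋ = $10,374. Book value $47,724.
Year 5: ⌊$47,724 × 125%/7⌋ = $8,522. Book value $39,202.
Year 6: ⌊$39,202 × 125%/7⌋ = $7,000. Book value $32,202.
Accumulated through year 6 = $104,820 − $32,202 = $72,618.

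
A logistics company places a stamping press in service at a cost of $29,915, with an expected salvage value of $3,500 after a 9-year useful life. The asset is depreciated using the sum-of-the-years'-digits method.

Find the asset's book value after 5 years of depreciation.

$9,370

Depreciable base = $29,915 − $3,500 = $26,415.
Sum of the years' digits = 9+8+7+6+5+4+3+2+1 = 45.
Year 1: $26,415 × 9/45 = $5,283. Book value $24,632.
Year 2: $26,415 × 8/45 = $4,696. Book value $19,936.
Year 3: $26,415 × 7/45 = $4,109. Book value $15,827.
Year 4: $26,415 × 6/45 = $3,522. Book value $12,305.
Year 5: $26,415 × 5/45 = $2,935. Book value $9,370.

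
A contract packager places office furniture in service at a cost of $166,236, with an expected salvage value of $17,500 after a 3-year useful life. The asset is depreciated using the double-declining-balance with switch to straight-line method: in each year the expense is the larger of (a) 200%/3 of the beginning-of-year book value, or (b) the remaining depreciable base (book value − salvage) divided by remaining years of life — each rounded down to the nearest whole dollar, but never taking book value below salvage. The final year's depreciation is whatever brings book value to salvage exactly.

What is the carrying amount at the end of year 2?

Depreciable base = $166,236 − $17,500 = $148,736.
Year 1: DB = ⌊$166,236 × 200%/3⌋ = $110,824; SL = ⌊$148,736/3⌋ = $49,578 → take DB $110,824. Book value $55,412.
Year 2: DB = ⌊$55,412 × 200%/3⌋ = $36,941; SL = ⌊$37,912/2⌋ = $18,956 → take DB $36,941. Book value $18,471.

$18,471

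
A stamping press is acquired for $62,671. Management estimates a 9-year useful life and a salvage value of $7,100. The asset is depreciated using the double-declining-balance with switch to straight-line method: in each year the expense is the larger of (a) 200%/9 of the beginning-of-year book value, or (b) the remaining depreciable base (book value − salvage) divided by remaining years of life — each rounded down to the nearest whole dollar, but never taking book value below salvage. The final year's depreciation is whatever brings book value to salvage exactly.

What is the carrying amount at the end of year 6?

Depreciable base = $62,671 − $7,100 = $55,571.
Year 1: DB = ⌊$62,671 × 200%/9⌋ = $13,926; SL = ⌊$55,571/9⌋ = $6,174 → take DB $13,926. Book value $48,745.
Year 2: DB = ⌊$48,745 × 200%/9⌋ = $10,832; SL = ⌊$41,645/8⌋ = $5,205 → take DB $10,832. Book value $37,913.
Year 3: DB = ⌊$37,913 × 200%/9⌋ = $8,425; SL = ⌊$30,813/7⌋ = $4,401 → take DB $8,425. Book value $29,488.
Year 4: DB = ⌊$29,488 × 200%/9⌋ = $6,552; SL = ⌊$22,388/6⌋ = $3,731 → take DB $6,552. Book value $22,936.
Year 5: DB = ⌊$22,936 × 200%/9⌋ = $5,096; SL = ⌊$15,836/5⌋ = $3,167 → take DB $5,096. Book value $17,840.
Year 6: DB = ⌊$17,840 × 200%/9⌋ = $3,964; SL = ⌊$10,740/4⌋ = $2,685 → take DB $3,964. Book value $13,876.

$13,876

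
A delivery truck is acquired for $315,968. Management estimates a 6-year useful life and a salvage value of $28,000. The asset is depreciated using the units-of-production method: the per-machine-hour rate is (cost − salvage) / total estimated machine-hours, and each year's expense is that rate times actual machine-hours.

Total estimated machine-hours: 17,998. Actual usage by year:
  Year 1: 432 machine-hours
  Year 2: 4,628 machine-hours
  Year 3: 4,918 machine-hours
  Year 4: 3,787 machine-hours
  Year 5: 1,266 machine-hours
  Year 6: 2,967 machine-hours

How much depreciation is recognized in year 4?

$60,592

Depreciable base = $315,968 − $28,000 = $287,968.
Rate = $287,968 / 17,998 machine-hours = $16 per machine-hour.
Year 1: 432 × $16 = $6,912. Book value $309,056.
Year 2: 4,628 × $16 = $74,048. Book value $235,008.
Year 3: 4,918 × $16 = $78,688. Book value $156,320.
Year 4: 3,787 × $16 = $60,592. Book value $95,728.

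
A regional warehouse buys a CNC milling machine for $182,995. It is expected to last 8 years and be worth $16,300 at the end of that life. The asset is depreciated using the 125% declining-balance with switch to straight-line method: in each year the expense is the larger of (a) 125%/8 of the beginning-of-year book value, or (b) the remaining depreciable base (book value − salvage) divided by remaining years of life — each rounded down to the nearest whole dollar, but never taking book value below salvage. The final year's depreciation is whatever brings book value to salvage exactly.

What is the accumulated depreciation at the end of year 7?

$147,970

Depreciable base = $182,995 − $16,300 = $166,695.
Year 1: DB = ⌊$182,995 × 125%/8⌋ = $28,592; SL = ⌊$166,695/8⌋ = $20,836 → take DB $28,592. Book value $154,403.
Year 2: DB = ⌊$154,403 × 125%/8⌋ = $24,125; SL = ⌊$138,103/7⌋ = $19,729 → take DB $24,125. Book value $130,278.
Year 3: DB = ⌊$130,278 × 125%/8⌋ = $20,355; SL = ⌊$113,978/6⌋ = $18,996 → take DB $20,355. Book value $109,923.
Year 4: DB = ⌊$109,923 × 125%/8⌋ = $17,175; SL = ⌊$93,623/5⌋ = $18,724 → take SL $18,724. Book value $91,199.
Year 5: DB = ⌊$91,199 × 125%/8⌋ = $14,249; SL = ⌊$74,899/4⌋ = $18,724 → take SL $18,724. Book value $72,475.
Year 6: DB = ⌊$72,475 × 125%/8⌋ = $11,324; SL = ⌊$56,175/3⌋ = $18,725 → take SL $18,725. Book value $53,750.
Year 7: DB = ⌊$53,750 × 125%/8⌋ = $8,398; SL = ⌊$37,450/2⌋ = $18,725 → take SL $18,725. Book value $35,025.
Accumulated through year 7 = $182,995 − $35,025 = $147,970.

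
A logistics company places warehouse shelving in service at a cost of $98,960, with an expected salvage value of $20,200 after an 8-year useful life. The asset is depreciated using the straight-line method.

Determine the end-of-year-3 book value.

$69,425

Depreciable base = $98,960 − $20,200 = $78,760.
Annual expense = $78,760 / 8 = $9,845.
End of year 1: book value $89,115.
End of year 2: book value $79,270.
End of year 3: book value $69,425.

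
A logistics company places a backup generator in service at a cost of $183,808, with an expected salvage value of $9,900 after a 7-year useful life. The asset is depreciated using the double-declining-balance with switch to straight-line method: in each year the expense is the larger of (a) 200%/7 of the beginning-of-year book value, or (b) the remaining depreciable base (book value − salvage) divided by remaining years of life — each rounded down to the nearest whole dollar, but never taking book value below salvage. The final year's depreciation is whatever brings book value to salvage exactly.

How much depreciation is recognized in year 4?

$19,138

Depreciable base = $183,808 − $9,900 = $173,908.
Year 1: DB = ⌊$183,808 × 200%/7⌋ = $52,516; SL = ⌊$173,908/7⌋ = $24,844 → take DB $52,516. Book value $131,292.
Year 2: DB = ⌊$131,292 × 200%/7⌋ = $37,512; SL = ⌊$121,392/6⌋ = $20,232 → take DB $37,512. Book value $93,780.
Year 3: DB = ⌊$93,780 × 200%/7⌋ = $26,794; SL = ⌊$83,880/5⌋ = $16,776 → take DB $26,794. Book value $66,986.
Year 4: DB = ⌊$66,986 × 200%/7⌋ = $19,138; SL = ⌊$57,086/4⌋ = $14,271 → take DB $19,138. Book value $47,848.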